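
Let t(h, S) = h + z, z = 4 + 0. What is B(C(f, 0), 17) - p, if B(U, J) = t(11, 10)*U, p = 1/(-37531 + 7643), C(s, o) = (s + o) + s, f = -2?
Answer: -1793279/29888 ≈ -60.000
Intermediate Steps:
z = 4
C(s, o) = o + 2*s (C(s, o) = (o + s) + s = o + 2*s)
t(h, S) = 4 + h (t(h, S) = h + 4 = 4 + h)
p = -1/29888 (p = 1/(-29888) = -1/29888 ≈ -3.3458e-5)
B(U, J) = 15*U (B(U, J) = (4 + 11)*U = 15*U)
B(C(f, 0), 17) - p = 15*(0 + 2*(-2)) - 1*(-1/29888) = 15*(0 - 4) + 1/29888 = 15*(-4) + 1/29888 = -60 + 1/29888 = -1793279/29888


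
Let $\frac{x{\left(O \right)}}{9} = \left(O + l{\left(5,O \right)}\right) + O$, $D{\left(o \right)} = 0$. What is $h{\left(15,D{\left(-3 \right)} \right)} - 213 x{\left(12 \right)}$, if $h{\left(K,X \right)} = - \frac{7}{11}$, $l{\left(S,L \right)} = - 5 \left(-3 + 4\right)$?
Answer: $- \frac{400660}{11} \approx -36424.0$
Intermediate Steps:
$l{\left(S,L \right)} = -5$ ($l{\left(S,L \right)} = \left(-5\right) 1 = -5$)
$h{\left(K,X \right)} = - \frac{7}{11}$ ($h{\left(K,X \right)} = \left(-7\right) \frac{1}{11} = - \frac{7}{11}$)
$x{\left(O \right)} = -45 + 18 O$ ($x{\left(O \right)} = 9 \left(\left(O - 5\right) + O\right) = 9 \left(\left(-5 + O\right) + O\right) = 9 \left(-5 + 2 O\right) = -45 + 18 O$)
$h{\left(15,D{\left(-3 \right)} \right)} - 213 x{\left(12 \right)} = - \frac{7}{11} - 213 \left(-45 + 18 \cdot 12\right) = - \frac{7}{11} - 213 \left(-45 + 216\right) = - \frac{7}{11} - 36423 = - \frac{400660}{11}$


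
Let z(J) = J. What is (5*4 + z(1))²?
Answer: 441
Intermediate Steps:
(5*4 + z(1))² = (5*4 + 1)² = (20 + 1)² = 21² = 441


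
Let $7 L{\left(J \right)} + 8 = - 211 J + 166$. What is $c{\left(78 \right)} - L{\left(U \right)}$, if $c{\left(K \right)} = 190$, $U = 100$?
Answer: $\frac{22272}{7} \approx 3181.7$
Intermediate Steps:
$L{\left(J \right)} = \frac{158}{7} - \frac{211 J}{7}$ ($L{\left(J \right)} = - \frac{8}{7} + \frac{- 211 J + 166}{7} = - \frac{8}{7} + \frac{166 - 211 J}{7} = - \frac{8}{7} - \left(- \frac{166}{7} + \frac{211 J}{7}\right) = \frac{158}{7} - \frac{211 J}{7}$)
$c{\left(78 \right)} - L{\left(U \right)} = 190 - \left(\frac{158}{7} - \frac{21100}{7}\right) = 190 - - \frac{20942}{7} = 190 + \frac{20942}{7} = \frac{22272}{7}$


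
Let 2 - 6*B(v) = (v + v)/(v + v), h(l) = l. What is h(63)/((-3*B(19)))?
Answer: -126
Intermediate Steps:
B(v) = ⅙ (B(v) = ⅓ - (v + v)/(6*(v + v)) = ⅓ - 2*v/(6*(2*v)) = ⅓ - 2*v*1/(2*v)/6 = ⅓ - ⅙*1 = ⅓ - ⅙ = ⅙)
h(63)/((-3*B(19))) = 63/((-3*⅙)) = 63/(-½) = 63*(-2) = -126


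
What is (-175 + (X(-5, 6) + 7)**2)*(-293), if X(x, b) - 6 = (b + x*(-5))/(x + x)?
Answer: 2255807/100 ≈ 22558.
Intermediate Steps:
X(x, b) = 6 + (b - 5*x)/(2*x) (X(x, b) = 6 + (b + x*(-5))/(x + x) = 6 + (b - 5*x)/((2*x)) = 6 + (b - 5*x)*(1/(2*x)) = 6 + (b - 5*x)/(2*x))
(-175 + (X(-5, 6) + 7)**2)*(-293) = (-175 + ((1/2)*(6 + 7*(-5))/(-5) + 7)**2)*(-293) = (-175 + ((1/2)*(-1/5)*(6 - 35) + 7)**2)*(-293) = (-175 + ((1/2)*(-1/5)*(-29) + 7)**2)*(-293) = (-175 + (29/10 + 7)**2)*(-293) = (-175 + (99/10)**2)*(-293) = (-175 + 9801/100)*(-293) = -7699/100*(-293) = 2255807/100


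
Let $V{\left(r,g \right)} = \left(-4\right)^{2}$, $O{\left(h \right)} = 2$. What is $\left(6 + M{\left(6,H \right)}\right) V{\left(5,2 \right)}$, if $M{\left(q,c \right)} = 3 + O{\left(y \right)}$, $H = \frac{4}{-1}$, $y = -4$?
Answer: $176$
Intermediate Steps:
$H = -4$ ($H = 4 \left(-1\right) = -4$)
$V{\left(r,g \right)} = 16$
$M{\left(q,c \right)} = 5$ ($M{\left(q,c \right)} = 3 + 2 = 5$)
$\left(6 + M{\left(6,H \right)}\right) V{\left(5,2 \right)} = \left(6 + 5\right) 16 = 11 \cdot 16 = 176$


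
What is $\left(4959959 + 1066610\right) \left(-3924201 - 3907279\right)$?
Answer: $-47196954592120$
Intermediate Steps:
$\left(4959959 + 1066610\right) \left(-3924201 - 3907279\right) = 6026569 \left(-7831480\right) = -47196954592120$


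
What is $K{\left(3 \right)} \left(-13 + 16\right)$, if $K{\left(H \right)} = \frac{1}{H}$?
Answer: $1$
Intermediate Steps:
$K{\left(3 \right)} \left(-13 + 16\right) = \frac{-13 + 16}{3} = \frac{1}{3} \cdot 3 = 1$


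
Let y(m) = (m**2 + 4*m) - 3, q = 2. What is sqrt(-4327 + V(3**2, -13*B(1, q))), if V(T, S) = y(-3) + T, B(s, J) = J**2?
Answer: 2*I*sqrt(1081) ≈ 65.757*I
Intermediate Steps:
y(m) = -3 + m**2 + 4*m
V(T, S) = -6 + T (V(T, S) = (-3 + (-3)**2 + 4*(-3)) + T = (-3 + 9 - 12) + T = -6 + T)
sqrt(-4327 + V(3**2, -13*B(1, q))) = sqrt(-4327 + (-6 + 3**2)) = sqrt(-4327 + (-6 + 9)) = sqrt(-4327 + 3) = sqrt(-4324) = 2*I*sqrt(1081)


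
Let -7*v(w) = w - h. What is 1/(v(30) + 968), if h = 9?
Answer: 1/965 ≈ 0.0010363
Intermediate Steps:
v(w) = 9/7 - w/7 (v(w) = -(w - 1*9)/7 = -(w - 9)/7 = -(-9 + w)/7 = 9/7 - w/7)
1/(v(30) + 968) = 1/((9/7 - ⅐*30) + 968) = 1/((9/7 - 30/7) + 968) = 1/(-3 + 968) = 1/965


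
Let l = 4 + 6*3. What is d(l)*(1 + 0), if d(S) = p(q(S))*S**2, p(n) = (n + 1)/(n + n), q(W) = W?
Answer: 253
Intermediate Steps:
l = 22 (l = 4 + 18 = 22)
p(n) = (1 + n)/(2*n) (p(n) = (1 + n)/((2*n)) = (1 + n)*(1/(2*n)) = (1 + n)/(2*n))
d(S) = S*(1 + S)/2 (d(S) = ((1 + S)/(2*S))*S**2 = S*(1 + S)/2)
d(l)*(1 + 0) = ((1/2)*22*(1 + 22))*(1 + 0) = ((1/2)*22*23)*1 = 253*1 = 253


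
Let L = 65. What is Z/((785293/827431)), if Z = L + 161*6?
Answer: 853081361/785293 ≈ 1086.3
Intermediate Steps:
Z = 1031 (Z = 65 + 161*6 = 65 + 966 = 1031)
Z/((785293/827431)) = 1031/((785293/827431)) = 1031/((785293*(1/827431))) = 1031/(785293/827431) = 1031*(827431/785293) = 853081361/785293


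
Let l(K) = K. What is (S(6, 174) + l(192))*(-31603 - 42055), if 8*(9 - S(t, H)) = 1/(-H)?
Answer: -10304496397/696 ≈ -1.4805e+7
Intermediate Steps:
S(t, H) = 9 + 1/(8*H) (S(t, H) = 9 - (-1/H)/8 = 9 - (-1)/(8*H) = 9 + 1/(8*H))
(S(6, 174) + l(192))*(-31603 - 42055) = ((9 + (1/8)/174) + 192)*(-31603 - 42055) = ((9 + (1/8)*(1/174)) + 192)*(-73658) = ((9 + 1/1392) + 192)*(-73658) = (12529/1392 + 192)*(-73658) = (279793/1392)*(-73658) = -10304496397/696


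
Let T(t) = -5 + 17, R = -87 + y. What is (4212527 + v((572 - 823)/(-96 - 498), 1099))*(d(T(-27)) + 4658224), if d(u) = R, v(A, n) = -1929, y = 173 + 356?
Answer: 19615769742268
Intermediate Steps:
y = 529
R = 442 (R = -87 + 529 = 442)
T(t) = 12
d(u) = 442
(4212527 + v((572 - 823)/(-96 - 498), 1099))*(d(T(-27)) + 4658224) = (4212527 - 1929)*(442 + 4658224) = 4210598*4658666 = 19615769742268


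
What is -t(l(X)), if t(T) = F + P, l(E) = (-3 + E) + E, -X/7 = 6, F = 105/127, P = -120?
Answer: 15135/127 ≈ 119.17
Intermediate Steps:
F = 105/127 (F = 105*(1/127) = 105/127 ≈ 0.82677)
X = -42 (X = -7*6 = -42)
l(E) = -3 + 2*E
t(T) = -15135/127 (t(T) = 105/127 - 120 = -15135/127)
-t(l(X)) = -1*(-15135/127) = 15135/127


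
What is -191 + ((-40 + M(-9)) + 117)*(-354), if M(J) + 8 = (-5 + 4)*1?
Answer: -24263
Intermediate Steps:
M(J) = -9 (M(J) = -8 + (-5 + 4)*1 = -8 - 1*1 = -8 - 1 = -9)
-191 + ((-40 + M(-9)) + 117)*(-354) = -191 + ((-40 - 9) + 117)*(-354) = -191 + (-49 + 117)*(-354) = -191 + 68*(-354) = -191 - 24072 = -24263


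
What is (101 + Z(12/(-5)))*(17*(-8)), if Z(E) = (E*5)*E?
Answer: -88264/5 ≈ -17653.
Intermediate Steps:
Z(E) = 5*E² (Z(E) = (5*E)*E = 5*E²)
(101 + Z(12/(-5)))*(17*(-8)) = (101 + 5*(12/(-5))²)*(17*(-8)) = (101 + 5*(12*(-⅕))²)*(-136) = (101 + 5*(-12/5)²)*(-136) = (101 + 5*(144/25))*(-136) = (101 + 144/5)*(-136) = (649/5)*(-136) = -88264/5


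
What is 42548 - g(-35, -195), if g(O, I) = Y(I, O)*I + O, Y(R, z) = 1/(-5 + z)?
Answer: 340625/8 ≈ 42578.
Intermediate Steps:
g(O, I) = O + I/(-5 + O) (g(O, I) = I/(-5 + O) + O = O + I/(-5 + O))
42548 - g(-35, -195) = 42548 - (-195 - 35*(-5 - 35))/(-5 - 35) = 42548 - (-195 - 35*(-40))/(-40) = 42548 - (-1)*(-195 + 1400)/40 = 42548 - (-1)*1205/40 = 42548 - 1*(-241/8) = 42548 + 241/8 = 340625/8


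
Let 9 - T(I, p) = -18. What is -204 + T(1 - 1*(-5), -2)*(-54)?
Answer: -1662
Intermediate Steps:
T(I, p) = 27 (T(I, p) = 9 - 1*(-18) = 9 + 18 = 27)
-204 + T(1 - 1*(-5), -2)*(-54) = -204 + 27*(-54) = -204 - 1458 = -1662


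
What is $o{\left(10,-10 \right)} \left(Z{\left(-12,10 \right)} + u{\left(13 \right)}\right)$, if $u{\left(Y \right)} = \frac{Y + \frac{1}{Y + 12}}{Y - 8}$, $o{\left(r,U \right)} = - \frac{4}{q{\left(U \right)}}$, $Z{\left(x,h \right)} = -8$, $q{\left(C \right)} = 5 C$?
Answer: $- \frac{1348}{3125} \approx -0.43136$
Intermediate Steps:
$o{\left(r,U \right)} = - \frac{4}{5 U}$
$u{\left(Y \right)} = \frac{Y + \frac{1}{12 + Y}}{-8 + Y}$
$o{\left(10,-10 \right)} \left(Z{\left(-12,10 \right)} + u{\left(13 \right)}\right) = - \frac{4}{5 \left(-10\right)} \left(-8 + \frac{1 + 13^{2} + 12 \cdot 13}{-96 + 13^{2} + 4 \cdot 13}\right) = \left(- \frac{4}{5}\right) \left(- \frac{1}{10}\right) \left(-8 + \frac{1 + 169 + 156}{-96 + 169 + 52}\right) = \frac{2 \left(-8 + \frac{1}{125} \cdot 326\right)}{25} = \frac{2 \left(-8 + \frac{326}{125}\right)}{25} = \frac{2}{25} \left(- \frac{674}{125}\right) = - \frac{1348}{3125}$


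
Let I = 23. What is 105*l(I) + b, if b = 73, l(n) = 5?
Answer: 598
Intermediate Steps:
105*l(I) + b = 105*5 + 73 = 525 + 73 = 598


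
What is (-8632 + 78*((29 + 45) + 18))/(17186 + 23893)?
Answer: -1456/41079 ≈ -0.035444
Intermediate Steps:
(-8632 + 78*((29 + 45) + 18))/(17186 + 23893) = (-8632 + 78*(74 + 18))/41079 = (-8632 + 78*92)*(1/41079) = (-8632 + 7176)*(1/41079) = -1456*1/41079 = -1456/41079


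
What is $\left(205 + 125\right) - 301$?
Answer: $29$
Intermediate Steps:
$\left(205 + 125\right) - 301 = 330 - 301 = 29$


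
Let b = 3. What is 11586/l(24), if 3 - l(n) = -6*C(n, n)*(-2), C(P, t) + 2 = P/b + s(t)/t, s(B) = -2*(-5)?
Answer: -5793/37 ≈ -156.57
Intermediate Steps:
s(B) = 10
C(P, t) = -2 + 10/t + P/3 (C(P, t) = -2 + (P/3 + 10/t) = -2 + (10/t + P/3) = -2 + 10/t + P/3)
l(n) = 27 - 120/n - 4*n (l(n) = 3 - (-6*(-2 + 10/n + n/3))*(-2) = 3 - (12 - 60/n - 2*n)*(-2) = 3 - (-24 + 4*n + 120/n) = 3 + (24 - 120/n - 4*n) = 27 - 120/n - 4*n)
11586/l(24) = 11586/(27 - 120/24 - 4*24) = 11586/(27 - 120*1/24 - 96) = 11586/(27 - 5 - 96) = 11586/(-74) = 11586*(-1/74) = -5793/37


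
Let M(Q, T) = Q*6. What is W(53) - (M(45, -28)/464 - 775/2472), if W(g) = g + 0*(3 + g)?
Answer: 472528/8961 ≈ 52.732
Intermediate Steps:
M(Q, T) = 6*Q
W(g) = g (W(g) = g + 0 = g)
W(53) - (M(45, -28)/464 - 775/2472) = 53 - ((6*45)/464 - 775/2472) = 53 - (270*(1/464) - 775*1/2472) = 53 - (135/232 - 775/2472) = 53 - 1*2405/8961 = 53 - 2405/8961 = 472528/8961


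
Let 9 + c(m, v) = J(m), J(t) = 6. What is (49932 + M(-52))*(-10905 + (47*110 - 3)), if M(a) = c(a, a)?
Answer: -286492602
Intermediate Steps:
c(m, v) = -3 (c(m, v) = -9 + 6 = -3)
M(a) = -3
(49932 + M(-52))*(-10905 + (47*110 - 3)) = (49932 - 3)*(-10905 + (47*110 - 3)) = 49929*(-10905 + (5170 - 3)) = 49929*(-10905 + 5167) = 49929*(-5738) = -286492602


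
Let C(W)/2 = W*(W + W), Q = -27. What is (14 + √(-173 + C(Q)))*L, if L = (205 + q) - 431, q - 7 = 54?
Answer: -2310 - 165*√2743 ≈ -10952.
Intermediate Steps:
q = 61 (q = 7 + 54 = 61)
L = -165 (L = (205 + 61) - 431 = 266 - 431 = -165)
C(W) = 4*W² (C(W) = 2*(W*(W + W)) = 2*(W*(2*W)) = 2*(2*W²) = 4*W²)
(14 + √(-173 + C(Q)))*L = (14 + √(-173 + 4*(-27)²))*(-165) = (14 + √(-173 + 4*729))*(-165) = (14 + √(-173 + 2916))*(-165) = (14 + √2743)*(-165) = -2310 - 165*√2743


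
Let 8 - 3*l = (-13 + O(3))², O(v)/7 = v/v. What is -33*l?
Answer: 308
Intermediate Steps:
O(v) = 7 (O(v) = 7*(v/v) = 7*1 = 7)
l = -28/3 (l = 8/3 - (-13 + 7)²/3 = 8/3 - ⅓*(-6)² = 8/3 - ⅓*36 = 8/3 - 12 = -28/3 ≈ -9.3333)
-33*l = -33*(-28/3) = 308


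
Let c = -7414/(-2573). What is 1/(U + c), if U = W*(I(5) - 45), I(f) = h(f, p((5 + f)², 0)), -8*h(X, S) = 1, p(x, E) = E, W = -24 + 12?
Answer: 5146/2801387 ≈ 0.0018369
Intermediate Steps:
W = -12
h(X, S) = -⅛ (h(X, S) = -⅛*1 = -⅛)
I(f) = -⅛
c = 7414/2573 (c = -7414*(-1/2573) = 7414/2573 ≈ 2.8815)
U = 1083/2 (U = -12*(-⅛ - 45) = -12*(-361/8) = 1083/2 ≈ 541.50)
1/(U + c) = 1/(1083/2 + 7414/2573) = 1/(2801387/5146) = 5146/2801387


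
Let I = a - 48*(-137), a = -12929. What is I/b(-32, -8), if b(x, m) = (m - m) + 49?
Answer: -6353/49 ≈ -129.65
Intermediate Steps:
b(x, m) = 49 (b(x, m) = 0 + 49 = 49)
I = -6353 (I = -12929 - 48*(-137) = -12929 - 1*(-6576) = -12929 + 6576 = -6353)
I/b(-32, -8) = -6353/49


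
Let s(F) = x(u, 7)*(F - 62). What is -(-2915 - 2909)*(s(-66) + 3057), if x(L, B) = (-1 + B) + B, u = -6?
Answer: 8112832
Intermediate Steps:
x(L, B) = -1 + 2*B
s(F) = -806 + 13*F (s(F) = (-1 + 2*7)*(F - 62) = (-1 + 14)*(-62 + F) = 13*(-62 + F) = -806 + 13*F)
-(-2915 - 2909)*(s(-66) + 3057) = -(-2915 - 2909)*((-806 + 13*(-66)) + 3057) = -(-5824)*((-806 - 858) + 3057) = -(-5824)*(-1664 + 3057) = -(-5824)*1393 = -1*(-8112832) = 8112832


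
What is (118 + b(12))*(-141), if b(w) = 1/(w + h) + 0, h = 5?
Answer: -282987/17 ≈ -16646.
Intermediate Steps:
b(w) = 1/(5 + w) (b(w) = 1/(w + 5) + 0 = 1/(5 + w) + 0 = 1/(5 + w))
(118 + b(12))*(-141) = (118 + 1/(5 + 12))*(-141) = (118 + 1/17)*(-141) = (2007/17)*(-141) = -282987/17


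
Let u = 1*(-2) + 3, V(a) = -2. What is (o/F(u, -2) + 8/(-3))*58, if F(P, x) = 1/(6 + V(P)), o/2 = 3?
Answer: 3712/3 ≈ 1237.3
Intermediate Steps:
o = 6 (o = 2*3 = 6)
u = 1 (u = -2 + 3 = 1)
F(P, x) = 1/4 (F(P, x) = 1/(6 - 2) = 1/4)
(o/F(u, -2) + 8/(-3))*58 = (6/(1/4) + 8/(-3))*58 = (6*4 + 8*(-1/3))*58 = (24 - 8/3)*58 = (64/3)*58 = 3712/3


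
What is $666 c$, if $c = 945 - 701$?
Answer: $162504$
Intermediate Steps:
$c = 244$ ($c = 945 - 701 = 244$)
$666 c = 666 \cdot 244 = 162504$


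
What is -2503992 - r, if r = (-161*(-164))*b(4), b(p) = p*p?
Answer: -2926456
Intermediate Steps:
b(p) = p²
r = 422464 (r = -161*(-164)*4² = 26404*16 = 422464)
-2503992 - r = -2503992 - 1*422464 = -2503992 - 422464 = -2926456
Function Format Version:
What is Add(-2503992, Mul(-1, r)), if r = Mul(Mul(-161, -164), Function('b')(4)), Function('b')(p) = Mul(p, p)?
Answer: -2926456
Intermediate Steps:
Function('b')(p) = Pow(p, 2)
r = 422464 (r = Mul(Mul(-161, -164), Pow(4, 2)) = Mul(26404, 16) = 422464)
Add(-2503992, Mul(-1, r)) = Add(-2503992, Mul(-1, 422464)) = Add(-2503992, -422464) = -2926456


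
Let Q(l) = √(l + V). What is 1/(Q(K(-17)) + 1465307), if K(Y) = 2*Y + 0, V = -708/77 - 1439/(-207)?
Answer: 23355528273/34223019067702490 - 3*I*√1023069509/34223019067702490 ≈ 6.8245e-7 - 2.8039e-12*I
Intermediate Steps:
V = -35753/15939 (V = -708*1/77 - 1439*(-1/207) = -708/77 + 1439/207 = -35753/15939 ≈ -2.2431)
K(Y) = 2*Y
Q(l) = √(-35753/15939 + l) (Q(l) = √(l - 35753/15939) = √(-35753/15939 + l))
1/(Q(K(-17)) + 1465307) = 1/(√(-63318563 + 28227969*(2*(-17)))/5313 + 1465307) = 1/(√(-63318563 + 28227969*(-34))/5313 + 1465307) = 1/(√(-63318563 - 959750946)/5313 + 1465307) = 1/(√(-1023069509)/5313 + 1465307) = 1/((I*√1023069509)/5313 + 1465307) = 1/(I*√1023069509/5313 + 1465307) = 1/(1465307 + I*√1023069509/5313)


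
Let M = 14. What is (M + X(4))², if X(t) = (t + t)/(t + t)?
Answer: 225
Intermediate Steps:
X(t) = 1 (X(t) = (2*t)/((2*t)) = (2*t)*(1/(2*t)) = 1)
(M + X(4))² = (14 + 1)² = 15² = 225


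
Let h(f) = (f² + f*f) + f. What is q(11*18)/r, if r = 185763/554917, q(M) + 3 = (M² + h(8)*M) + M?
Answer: 12268659953/61921 ≈ 1.9813e+5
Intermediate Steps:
h(f) = f + 2*f² (h(f) = (f² + f²) + f = 2*f² + f = f + 2*f²)
q(M) = -3 + M² + 137*M (q(M) = -3 + ((M² + (8*(1 + 2*8))*M) + M) = -3 + ((M² + (8*(1 + 16))*M) + M) = -3 + ((M² + (8*17)*M) + M) = -3 + ((M² + 136*M) + M) = -3 + (M² + 137*M) = -3 + M² + 137*M)
r = 185763/554917 (r = 185763*(1/554917) = 185763/554917 ≈ 0.33476)
q(11*18)/r = (-3 + (11*18)² + 137*(11*18))/(185763/554917) = (-3 + 198² + 137*198)*(554917/185763) = (-3 + 39204 + 27126)*(554917/185763) = 66327*(554917/185763) = 12268659953/61921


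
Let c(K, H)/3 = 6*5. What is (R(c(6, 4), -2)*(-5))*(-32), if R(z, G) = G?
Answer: -320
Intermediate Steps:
c(K, H) = 90 (c(K, H) = 3*(6*5) = 3*30 = 90)
(R(c(6, 4), -2)*(-5))*(-32) = -2*(-5)*(-32) = 10*(-32) = -320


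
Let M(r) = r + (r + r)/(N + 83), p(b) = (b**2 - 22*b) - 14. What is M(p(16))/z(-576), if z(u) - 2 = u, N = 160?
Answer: 1925/9963 ≈ 0.19321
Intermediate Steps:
z(u) = 2 + u
p(b) = -14 + b**2 - 22*b
M(r) = 245*r/243 (M(r) = r + (r + r)/(160 + 83) = r + (2*r)/243 = r + (2*r)*(1/243) = r + 2*r/243 = 245*r/243)
M(p(16))/z(-576) = (245*(-14 + 16**2 - 22*16)/243)/(2 - 576) = (245*(-14 + 256 - 352)/243)/(-574) = ((245/243)*(-110))*(-1/574) = -26950/243*(-1/574) = 1925/9963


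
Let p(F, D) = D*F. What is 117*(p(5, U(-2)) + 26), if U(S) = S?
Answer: 1872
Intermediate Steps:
117*(p(5, U(-2)) + 26) = 117*(-2*5 + 26) = 117*(-10 + 26) = 117*16 = 1872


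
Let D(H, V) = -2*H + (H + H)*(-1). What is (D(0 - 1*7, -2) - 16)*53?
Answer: 636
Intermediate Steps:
D(H, V) = -4*H (D(H, V) = -2*H + (2*H)*(-1) = -2*H - 2*H = -4*H)
(D(0 - 1*7, -2) - 16)*53 = (-4*(0 - 1*7) - 16)*53 = (-4*(0 - 7) - 16)*53 = (-4*(-7) - 16)*53 = (28 - 16)*53 = 12*53 = 636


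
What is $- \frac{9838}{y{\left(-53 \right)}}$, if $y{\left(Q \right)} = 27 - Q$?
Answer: $- \frac{4919}{40} \approx -122.97$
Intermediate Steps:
$- \frac{9838}{y{\left(-53 \right)}} = - \frac{9838}{27 - -53} = - \frac{9838}{27 + 53} = - \frac{9838}{80} = \left(-9838\right) \frac{1}{80} = - \frac{4919}{40}$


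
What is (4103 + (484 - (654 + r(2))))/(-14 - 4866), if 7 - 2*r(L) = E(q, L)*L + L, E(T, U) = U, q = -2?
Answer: -1573/1952 ≈ -0.80584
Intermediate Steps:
r(L) = 7/2 - L/2 - L²/2 (r(L) = 7/2 - (L*L + L)/2 = 7/2 - (L² + L)/2 = 7/2 - (L + L²)/2 = 7/2 + (-L/2 - L²/2) = 7/2 - L/2 - L²/2)
(4103 + (484 - (654 + r(2))))/(-14 - 4866) = (4103 + (484 - (654 + (7/2 - ½*2 - ½*2²))))/(-14 - 4866) = (4103 + (484 - (654 + (7/2 - 1 - ½*4))))/(-4880) = (4103 + (484 - (654 + (7/2 - 1 - 2))))*(-1/4880) = (4103 + (484 - (654 + ½)))*(-1/4880) = (4103 + (484 - 1*1309/2))*(-1/4880) = (4103 + (484 - 1309/2))*(-1/4880) = (4103 - 341/2)*(-1/4880) = (7865/2)*(-1/4880) = -1573/1952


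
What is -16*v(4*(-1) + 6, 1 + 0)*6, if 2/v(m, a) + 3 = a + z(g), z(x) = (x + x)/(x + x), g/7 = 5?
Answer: 192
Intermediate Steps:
g = 35 (g = 7*5 = 35)
z(x) = 1 (z(x) = (2*x)/((2*x)) = (2*x)*(1/(2*x)) = 1)
v(m, a) = 2/(-2 + a) (v(m, a) = 2/(-3 + (a + 1)) = 2/(-3 + (1 + a)) = 2/(-2 + a))
-16*v(4*(-1) + 6, 1 + 0)*6 = -32/(-2 + (1 + 0))*6 = -32/(-2 + 1)*6 = -32/(-1)*6 = -32*(-1)*6 = -16*(-2)*6 = 32*6 = 192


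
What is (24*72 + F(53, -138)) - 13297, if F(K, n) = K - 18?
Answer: -11534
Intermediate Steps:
F(K, n) = -18 + K
(24*72 + F(53, -138)) - 13297 = (24*72 + (-18 + 53)) - 13297 = (1728 + 35) - 13297 = 1763 - 13297 = -11534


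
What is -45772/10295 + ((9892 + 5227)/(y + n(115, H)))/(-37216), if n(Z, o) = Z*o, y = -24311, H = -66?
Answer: -46725388469/10509465440 ≈ -4.4460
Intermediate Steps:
-45772/10295 + ((9892 + 5227)/(y + n(115, H)))/(-37216) = -45772/10295 + ((9892 + 5227)/(-24311 + 115*(-66)))/(-37216) = -45772*1/10295 + (15119/(-24311 - 7590))*(-1/37216) = -45772/10295 + (15119/(-31901))*(-1/37216) = -45772/10295 + (15119*(-1/31901))*(-1/37216) = -45772/10295 - 15119/31901*(-1/37216) = -45772/10295 + 13/1020832 = -46725388469/10509465440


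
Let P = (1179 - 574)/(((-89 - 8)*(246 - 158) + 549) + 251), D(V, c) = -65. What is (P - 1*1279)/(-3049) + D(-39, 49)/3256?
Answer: 958899837/2399983762 ≈ 0.39954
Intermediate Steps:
P = -605/7736 (P = 605/((-97*88 + 549) + 251) = 605/((-8536 + 549) + 251) = 605/(-7987 + 251) = 605/(-7736) = 605*(-1/7736) = -605/7736 ≈ -0.078206)
(P - 1*1279)/(-3049) + D(-39, 49)/3256 = (-605/7736 - 1*1279)/(-3049) - 65/3256 = (-605/7736 - 1279)*(-1/3049) - 65*1/3256 = -9894949/7736*(-1/3049) - 65/3256 = 9894949/23587064 - 65/3256 = 958899837/2399983762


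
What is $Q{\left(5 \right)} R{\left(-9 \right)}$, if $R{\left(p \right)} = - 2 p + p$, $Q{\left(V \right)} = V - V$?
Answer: $0$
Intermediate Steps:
$Q{\left(V \right)} = 0$
$R{\left(p \right)} = - p$
$Q{\left(5 \right)} R{\left(-9 \right)} = 0 \left(\left(-1\right) \left(-9\right)\right) = 0 \cdot 9 = 0$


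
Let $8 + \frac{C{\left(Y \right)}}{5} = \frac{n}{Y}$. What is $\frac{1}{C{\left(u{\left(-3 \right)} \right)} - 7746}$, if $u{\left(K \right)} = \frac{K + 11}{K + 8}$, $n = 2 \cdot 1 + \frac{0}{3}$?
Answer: $- \frac{4}{31119} \approx -0.00012854$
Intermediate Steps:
$n = 2$ ($n = 2 + 0 \cdot \frac{1}{3} = 2 + 0 = 2$)
$u{\left(K \right)} = \frac{11 + K}{8 + K}$
$C{\left(Y \right)} = -40 + \frac{10}{Y}$ ($C{\left(Y \right)} = -40 + 5 \frac{2}{Y} = -40 + \frac{10}{Y}$)
$\frac{1}{C{\left(u{\left(-3 \right)} \right)} - 7746} = \frac{1}{\left(-40 + \frac{10}{\frac{1}{8 - 3} \left(11 - 3\right)}\right) - 7746} = \frac{1}{\left(-40 + \frac{10}{\frac{1}{5} \cdot 8}\right) - 7746} = \frac{1}{\left(-40 + \frac{10}{\frac{8}{5}}\right) - 7746} = \frac{1}{\left(-40 + 10 \cdot \frac{5}{8}\right) - 7746} = \frac{1}{\left(-40 + \frac{25}{4}\right) - 7746} = \frac{1}{- \frac{135}{4} - 7746} = \frac{1}{- \frac{31119}{4}} = - \frac{4}{31119}$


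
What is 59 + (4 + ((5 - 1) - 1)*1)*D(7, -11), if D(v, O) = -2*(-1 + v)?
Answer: -25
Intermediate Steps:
D(v, O) = 2 - 2*v
59 + (4 + ((5 - 1) - 1)*1)*D(7, -11) = 59 + (4 + ((5 - 1) - 1)*1)*(2 - 2*7) = 59 + (4 + (4 - 1)*1)*(2 - 14) = 59 + (4 + 3*1)*(-12) = 59 + (4 + 3)*(-12) = 59 + 7*(-12) = 59 - 84 = -25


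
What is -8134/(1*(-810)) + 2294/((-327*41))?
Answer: 17865733/1809945 ≈ 9.8709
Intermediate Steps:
-8134/(1*(-810)) + 2294/((-327*41)) = -8134/(-810) + 2294/(-13407) = -8134*(-1/810) + 2294*(-1/13407) = 4067/405 - 2294/13407 = 17865733/1809945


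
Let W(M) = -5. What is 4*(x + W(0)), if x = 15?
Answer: 40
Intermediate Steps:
4*(x + W(0)) = 4*(15 - 5) = 4*10 = 40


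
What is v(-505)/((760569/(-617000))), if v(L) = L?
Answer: 311585000/760569 ≈ 409.67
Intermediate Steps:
v(-505)/((760569/(-617000))) = -505/(760569/(-617000)) = -505/(760569*(-1/617000)) = -505/(-760569/617000) = -505*(-617000/760569) = 311585000/760569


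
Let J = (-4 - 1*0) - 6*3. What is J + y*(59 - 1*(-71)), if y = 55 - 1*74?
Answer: -2492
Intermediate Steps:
J = -22 (J = (-4 + 0) - 18 = -4 - 18 = -22)
y = -19 (y = 55 - 74 = -19)
J + y*(59 - 1*(-71)) = -22 - 19*(59 - 1*(-71)) = -22 - 19*(59 + 71) = -22 - 19*130 = -22 - 2470 = -2492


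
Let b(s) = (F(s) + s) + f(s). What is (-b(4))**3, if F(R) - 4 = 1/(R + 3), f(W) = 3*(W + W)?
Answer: -11390625/343 ≈ -33209.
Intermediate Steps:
f(W) = 6*W (f(W) = 3*(2*W) = 6*W)
F(R) = 4 + 1/(3 + R) (F(R) = 4 + 1/(R + 3) = 4 + 1/(3 + R))
b(s) = 7*s + (13 + 4*s)/(3 + s) (b(s) = ((13 + 4*s)/(3 + s) + s) + 6*s = (s + (13 + 4*s)/(3 + s)) + 6*s = 7*s + (13 + 4*s)/(3 + s))
(-b(4))**3 = (-(13 + 7*4**2 + 25*4)/(3 + 4))**3 = (-(13 + 7*16 + 100)/7)**3 = (-(13 + 112 + 100)/7)**3 = (-225/7)**3 = -11390625/343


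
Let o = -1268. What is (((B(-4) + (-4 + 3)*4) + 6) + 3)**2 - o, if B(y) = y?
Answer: 1269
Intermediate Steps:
(((B(-4) + (-4 + 3)*4) + 6) + 3)**2 - o = (((-4 + (-4 + 3)*4) + 6) + 3)**2 - 1*(-1268) = (((-4 - 1*4) + 6) + 3)**2 + 1268 = (((-4 - 4) + 6) + 3)**2 + 1268 = ((-8 + 6) + 3)**2 + 1268 = (-2 + 3)**2 + 1268 = 1**2 + 1268 = 1 + 1268 = 1269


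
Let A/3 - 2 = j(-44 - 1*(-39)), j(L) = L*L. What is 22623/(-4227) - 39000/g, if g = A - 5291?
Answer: 1566239/734089 ≈ 2.1336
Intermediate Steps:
j(L) = L²
A = 81 (A = 6 + 3*(-44 - 1*(-39))² = 6 + 3*(-44 + 39)² = 6 + 3*(-5)² = 6 + 3*25 = 6 + 75 = 81)
g = -5210 (g = 81 - 5291 = -5210)
22623/(-4227) - 39000/g = 22623/(-4227) - 39000/(-5210) = 22623*(-1/4227) - 39000*(-1/5210) = -7541/1409 + 3900/521 = 1566239/734089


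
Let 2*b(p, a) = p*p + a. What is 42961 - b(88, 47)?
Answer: 78131/2 ≈ 39066.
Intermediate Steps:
b(p, a) = a/2 + p²/2 (b(p, a) = (p*p + a)/2 = (p² + a)/2 = (a + p²)/2 = a/2 + p²/2)
42961 - b(88, 47) = 42961 - ((½)*47 + (½)*88²) = 42961 - (47/2 + (½)*7744) = 42961 - (47/2 + 3872) = 42961 - 1*7791/2 = 42961 - 7791/2 = 78131/2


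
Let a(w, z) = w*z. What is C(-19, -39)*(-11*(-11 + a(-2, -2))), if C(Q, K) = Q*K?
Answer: 57057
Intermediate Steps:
C(Q, K) = K*Q
C(-19, -39)*(-11*(-11 + a(-2, -2))) = (-39*(-19))*(-11*(-11 - 2*(-2))) = 741*(-11*(-11 + 4)) = 741*(-11*(-7)) = 741*77 = 57057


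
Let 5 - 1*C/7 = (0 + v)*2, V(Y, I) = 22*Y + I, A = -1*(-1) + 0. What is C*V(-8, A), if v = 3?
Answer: 1225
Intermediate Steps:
A = 1 (A = 1 + 0 = 1)
V(Y, I) = I + 22*Y
C = -7 (C = 35 - 7*(0 + 3)*2 = 35 - 21*2 = 35 - 7*6 = 35 - 42 = -7)
C*V(-8, A) = -7*(1 + 22*(-8)) = -7*(1 - 176) = -7*(-175) = 1225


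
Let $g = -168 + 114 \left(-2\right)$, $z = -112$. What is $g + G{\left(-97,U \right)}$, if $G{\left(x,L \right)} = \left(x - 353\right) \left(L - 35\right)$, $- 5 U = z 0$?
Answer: $15354$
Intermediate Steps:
$U = 0$ ($U = - \frac{\left(-112\right) 0}{5} = \left(- \frac{1}{5}\right) 0 = 0$)
$g = -396$ ($g = -168 - 228 = -396$)
$G{\left(x,L \right)} = \left(-353 + x\right) \left(-35 + L\right)$
$g + G{\left(-97,U \right)} = -396 + \left(12355 - 0 - -3395 + 0 \left(-97\right)\right) = -396 + \left(12355 + 0 + 3395 + 0\right) = -396 + 15750 = 15354$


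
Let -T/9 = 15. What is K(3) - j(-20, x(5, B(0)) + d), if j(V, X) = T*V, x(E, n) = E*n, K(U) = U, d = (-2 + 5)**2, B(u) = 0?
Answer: -2697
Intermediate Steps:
T = -135 (T = -9*15 = -135)
d = 9 (d = 3**2 = 9)
j(V, X) = -135*V
K(3) - j(-20, x(5, B(0)) + d) = 3 - (-135)*(-20) = 3 - 1*2700 = 3 - 2700 = -2697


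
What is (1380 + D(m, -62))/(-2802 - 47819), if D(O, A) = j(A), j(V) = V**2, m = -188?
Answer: -5224/50621 ≈ -0.10320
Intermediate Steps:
D(O, A) = A**2
(1380 + D(m, -62))/(-2802 - 47819) = (1380 + (-62)**2)/(-2802 - 47819) = (1380 + 3844)/(-50621) = 5224*(-1/50621) = -5224/50621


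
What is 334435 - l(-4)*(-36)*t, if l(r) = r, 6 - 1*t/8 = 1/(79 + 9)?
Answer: 3602897/11 ≈ 3.2754e+5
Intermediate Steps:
t = 527/11 (t = 48 - 8/(79 + 9) = 48 - 8/88 = 48 - 8*1/88 = 48 - 1/11 = 527/11 ≈ 47.909)
334435 - l(-4)*(-36)*t = 334435 - (-4*(-36))*527/11 = 334435 - 144*527/11 = 334435 - 1*75888/11 = 334435 - 75888/11 = 3602897/11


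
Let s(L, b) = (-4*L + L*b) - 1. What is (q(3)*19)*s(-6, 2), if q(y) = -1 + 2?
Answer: 209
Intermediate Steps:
s(L, b) = -1 - 4*L + L*b
q(y) = 1
(q(3)*19)*s(-6, 2) = (1*19)*(-1 - 4*(-6) - 6*2) = 19*(-1 + 24 - 12) = 19*11 = 209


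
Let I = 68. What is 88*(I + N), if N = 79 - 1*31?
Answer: 10208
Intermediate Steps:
N = 48 (N = 79 - 31 = 48)
88*(I + N) = 88*(68 + 48) = 88*116 = 10208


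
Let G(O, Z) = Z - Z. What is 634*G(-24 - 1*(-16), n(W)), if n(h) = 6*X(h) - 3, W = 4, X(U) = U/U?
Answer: 0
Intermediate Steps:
X(U) = 1
n(h) = 3 (n(h) = 6*1 - 3 = 6 - 3 = 3)
G(O, Z) = 0
634*G(-24 - 1*(-16), n(W)) = 634*0 = 0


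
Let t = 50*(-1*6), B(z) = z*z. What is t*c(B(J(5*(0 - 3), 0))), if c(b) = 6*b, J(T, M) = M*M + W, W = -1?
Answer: -1800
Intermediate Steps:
J(T, M) = -1 + M² (J(T, M) = M*M - 1 = M² - 1 = -1 + M²)
B(z) = z²
t = -300 (t = 50*(-6) = -300)
t*c(B(J(5*(0 - 3), 0))) = -1800*(-1 + 0²)² = -1800*(-1 + 0)² = -1800*(-1)² = -1800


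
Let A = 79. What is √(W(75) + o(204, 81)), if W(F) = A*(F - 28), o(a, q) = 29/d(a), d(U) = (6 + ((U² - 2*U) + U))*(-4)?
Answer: √2830874772414/27612 ≈ 60.934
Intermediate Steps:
d(U) = -24 - 4*U² + 4*U (d(U) = (6 + (U² - U))*(-4) = (6 + U² - U)*(-4) = -24 - 4*U² + 4*U)
o(a, q) = 29/(-24 - 4*a² + 4*a)
W(F) = -2212 + 79*F (W(F) = 79*(F - 28) = 79*(-28 + F) = -2212 + 79*F)
√(W(75) + o(204, 81)) = √((-2212 + 79*75) - 29/(24 - 4*204 + 4*204²)) = √((-2212 + 5925) - 29/(24 - 816 + 4*41616)) = √(3713 - 29/(24 - 816 + 166464)) = √(3713 - 29/165672) = √(615140107/165672) = √2830874772414/27612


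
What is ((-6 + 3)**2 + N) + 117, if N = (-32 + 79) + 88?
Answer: 261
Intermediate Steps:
N = 135 (N = 47 + 88 = 135)
((-6 + 3)**2 + N) + 117 = ((-6 + 3)**2 + 135) + 117 = ((-3)**2 + 135) + 117 = (9 + 135) + 117 = 144 + 117 = 261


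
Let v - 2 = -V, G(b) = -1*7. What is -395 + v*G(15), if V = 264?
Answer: 1439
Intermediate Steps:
G(b) = -7
v = -262 (v = 2 - 1*264 = 2 - 264 = -262)
-395 + v*G(15) = -395 - 262*(-7) = -395 + 1834 = 1439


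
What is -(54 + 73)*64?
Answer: -8128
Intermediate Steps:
-(54 + 73)*64 = -127*64 = -1*8128 = -8128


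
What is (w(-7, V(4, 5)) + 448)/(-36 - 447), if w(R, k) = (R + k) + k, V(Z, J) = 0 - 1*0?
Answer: -21/23 ≈ -0.91304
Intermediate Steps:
V(Z, J) = 0 (V(Z, J) = 0 + 0 = 0)
w(R, k) = R + 2*k
(w(-7, V(4, 5)) + 448)/(-36 - 447) = ((-7 + 2*0) + 448)/(-36 - 447) = ((-7 + 0) + 448)/(-483) = (-7 + 448)*(-1/483) = 441*(-1/483) = -21/23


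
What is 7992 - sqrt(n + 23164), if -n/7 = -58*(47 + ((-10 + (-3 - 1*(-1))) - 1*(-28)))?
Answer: 7992 - sqrt(48742) ≈ 7771.2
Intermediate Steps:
n = 25578 (n = -(-406)*(47 + ((-10 + (-3 - 1*(-1))) - 1*(-28))) = -(-406)*(47 + ((-10 + (-3 + 1)) + 28)) = -(-406)*(47 + ((-10 - 2) + 28)) = -(-406)*(47 + (-12 + 28)) = -(-406)*(47 + 16) = -(-406)*63 = -7*(-3654) = 25578)
7992 - sqrt(n + 23164) = 7992 - sqrt(25578 + 23164) = 7992 - sqrt(48742)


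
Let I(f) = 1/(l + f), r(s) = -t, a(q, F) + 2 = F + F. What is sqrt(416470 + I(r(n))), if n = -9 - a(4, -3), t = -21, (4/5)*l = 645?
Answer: sqrt(4560130365306)/3309 ≈ 645.34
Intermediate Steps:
l = 3225/4 (l = (5/4)*645 = 3225/4 ≈ 806.25)
a(q, F) = -2 + 2*F (a(q, F) = -2 + (F + F) = -2 + 2*F)
n = -1 (n = -9 - (-2 + 2*(-3)) = -9 - (-2 - 6) = -9 - 1*(-8) = -9 + 8 = -1)
r(s) = 21 (r(s) = -1*(-21) = 21)
I(f) = 1/(3225/4 + f)
sqrt(416470 + I(r(n))) = sqrt(416470 + 4/(3225 + 4*21)) = sqrt(416470 + 4/(3225 + 84)) = sqrt(416470 + 4/3309) = sqrt(1378099234/3309) = sqrt(4560130365306)/3309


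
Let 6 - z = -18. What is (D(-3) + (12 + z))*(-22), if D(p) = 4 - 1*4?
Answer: -792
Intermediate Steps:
z = 24 (z = 6 - 1*(-18) = 6 + 18 = 24)
D(p) = 0 (D(p) = 4 - 4 = 0)
(D(-3) + (12 + z))*(-22) = (0 + (12 + 24))*(-22) = (0 + 36)*(-22) = 36*(-22) = -792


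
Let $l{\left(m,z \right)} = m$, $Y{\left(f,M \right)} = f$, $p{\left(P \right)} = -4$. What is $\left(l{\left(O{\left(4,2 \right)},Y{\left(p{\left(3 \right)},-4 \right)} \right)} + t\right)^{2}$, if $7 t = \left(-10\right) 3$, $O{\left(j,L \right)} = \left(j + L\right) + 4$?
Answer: $\frac{1600}{49} \approx 32.653$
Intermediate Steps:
$O{\left(j,L \right)} = 4 + L + j$ ($O{\left(j,L \right)} = \left(L + j\right) + 4 = 4 + L + j$)
$t = - \frac{30}{7}$ ($t = \frac{\left(-10\right) 3}{7} = \frac{1}{7} \left(-30\right) = - \frac{30}{7} \approx -4.2857$)
$\left(l{\left(O{\left(4,2 \right)},Y{\left(p{\left(3 \right)},-4 \right)} \right)} + t\right)^{2} = \left(\left(4 + 2 + 4\right) - \frac{30}{7}\right)^{2} = \left(10 - \frac{30}{7}\right)^{2} = \left(\frac{40}{7}\right)^{2} = \frac{1600}{49}$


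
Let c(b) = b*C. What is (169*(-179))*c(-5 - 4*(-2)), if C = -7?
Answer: 635271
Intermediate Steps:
c(b) = -7*b (c(b) = b*(-7) = -7*b)
(169*(-179))*c(-5 - 4*(-2)) = (169*(-179))*(-7*(-5 - 4*(-2))) = -(-211757)*(-5 + 8) = -(-211757)*3 = -30251*(-21) = 635271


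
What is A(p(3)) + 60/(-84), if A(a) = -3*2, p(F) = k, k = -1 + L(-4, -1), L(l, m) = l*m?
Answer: -47/7 ≈ -6.7143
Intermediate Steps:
k = 3 (k = -1 - 4*(-1) = -1 + 4 = 3)
p(F) = 3
A(a) = -6
A(p(3)) + 60/(-84) = -6 + 60/(-84) = -6 - 1/84*60 = -6 - 5/7 = -47/7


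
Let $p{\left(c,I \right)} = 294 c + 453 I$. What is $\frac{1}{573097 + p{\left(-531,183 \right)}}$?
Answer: $\frac{1}{499882} \approx 2.0005 \cdot 10^{-6}$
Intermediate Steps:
$\frac{1}{573097 + p{\left(-531,183 \right)}} = \frac{1}{573097 + \left(294 \left(-531\right) + 453 \cdot 183\right)} = \frac{1}{573097 + \left(-156114 + 82899\right)} = \frac{1}{573097 - 73215} = \frac{1}{499882}$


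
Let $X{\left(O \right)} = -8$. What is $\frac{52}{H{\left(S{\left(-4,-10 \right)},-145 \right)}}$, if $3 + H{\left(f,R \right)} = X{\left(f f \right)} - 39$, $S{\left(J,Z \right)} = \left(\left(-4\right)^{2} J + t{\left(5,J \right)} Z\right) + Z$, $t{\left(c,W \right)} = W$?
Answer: $- \frac{26}{25} \approx -1.04$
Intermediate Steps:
$S{\left(J,Z \right)} = Z + 16 J + J Z$ ($S{\left(J,Z \right)} = \left(\left(-4\right)^{2} J + J Z\right) + Z = \left(16 J + J Z\right) + Z = Z + 16 J + J Z$)
$H{\left(f,R \right)} = -50$ ($H{\left(f,R \right)} = -3 - 47 = -50$)
$\frac{52}{H{\left(S{\left(-4,-10 \right)},-145 \right)}} = \frac{52}{-50} = 52 \left(- \frac{1}{50}\right) = - \frac{26}{25}$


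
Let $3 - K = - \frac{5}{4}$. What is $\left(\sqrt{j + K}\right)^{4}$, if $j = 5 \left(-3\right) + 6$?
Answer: $\frac{361}{16} \approx 22.563$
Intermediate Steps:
$j = -9$ ($j = -15 + 6 = -9$)
$K = \frac{17}{4}$ ($K = 3 - - \frac{5}{4} = 3 + \frac{5}{4} = \frac{17}{4} \approx 4.25$)
$\left(\sqrt{j + K}\right)^{4} = \left(\sqrt{-9 + \frac{17}{4}}\right)^{4} = \left(\sqrt{- \frac{19}{4}}\right)^{4} = \left(\frac{i \sqrt{19}}{2}\right)^{4} = \frac{361}{16}$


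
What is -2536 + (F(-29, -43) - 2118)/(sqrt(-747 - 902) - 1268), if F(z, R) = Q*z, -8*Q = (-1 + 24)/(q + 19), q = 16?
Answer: -285525864719/112663110 + 592373*I*sqrt(1649)/450652440 ≈ -2534.3 + 0.053378*I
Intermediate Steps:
Q = -23/280 (Q = -(-1 + 24)/(8*(16 + 19)) = -23/(8*35) = -1/8*23/35 = -23/280 ≈ -0.082143)
F(z, R) = -23*z/280
-2536 + (F(-29, -43) - 2118)/(sqrt(-747 - 902) - 1268) = -2536 + (-23/280*(-29) - 2118)/(sqrt(-747 - 902) - 1268) = -2536 + (667/280 - 2118)/(sqrt(-1649) - 1268) = -2536 - 592373/(280*(I*sqrt(1649) - 1268)) = -2536 - 592373/(280*(-1268 + I*sqrt(1649)))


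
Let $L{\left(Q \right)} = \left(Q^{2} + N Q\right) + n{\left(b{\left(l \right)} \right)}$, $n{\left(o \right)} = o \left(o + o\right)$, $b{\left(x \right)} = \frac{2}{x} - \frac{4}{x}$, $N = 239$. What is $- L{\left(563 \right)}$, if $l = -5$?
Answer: $- \frac{11288158}{25} \approx -4.5153 \cdot 10^{5}$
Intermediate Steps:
$b{\left(x \right)} = - \frac{2}{x}$
$n{\left(o \right)} = 2 o^{2}$ ($n{\left(o \right)} = o 2 o = 2 o^{2}$)
$L{\left(Q \right)} = \frac{8}{25} + Q^{2} + 239 Q$ ($L{\left(Q \right)} = \left(Q^{2} + 239 Q\right) + 2 \left(- \frac{2}{-5}\right)^{2} = \left(Q^{2} + 239 Q\right) + 2 \left(\left(-2\right) \left(- \frac{1}{5}\right)\right)^{2} = \left(Q^{2} + 239 Q\right) + 2 \left(\frac{2}{5}\right)^{2} = \left(Q^{2} + 239 Q\right) + 2 \cdot \frac{4}{25} = \left(Q^{2} + 239 Q\right) + \frac{8}{25} = \frac{8}{25} + Q^{2} + 239 Q$)
$- L{\left(563 \right)} = - (\frac{8}{25} + 563^{2} + 239 \cdot 563) = - (\frac{8}{25} + 316969 + 134557) = \left(-1\right) \frac{11288158}{25} = - \frac{11288158}{25}$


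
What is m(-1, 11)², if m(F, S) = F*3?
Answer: 9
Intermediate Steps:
m(F, S) = 3*F
m(-1, 11)² = (3*(-1))² = (-3)² = 9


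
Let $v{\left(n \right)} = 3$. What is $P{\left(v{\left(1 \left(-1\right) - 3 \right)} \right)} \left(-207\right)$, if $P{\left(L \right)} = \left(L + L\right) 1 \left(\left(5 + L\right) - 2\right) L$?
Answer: $-22356$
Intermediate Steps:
$P{\left(L \right)} = 2 L^{2} \left(3 + L\right)$ ($P{\left(L \right)} = 2 L 1 \left(3 + L\right) L = 2 L \left(3 + L\right) L = 2 L L \left(3 + L\right) = 2 L^{2} \left(3 + L\right)$)
$P{\left(v{\left(1 \left(-1\right) - 3 \right)} \right)} \left(-207\right) = 2 \cdot 3^{2} \left(3 + 3\right) \left(-207\right) = 2 \cdot 9 \cdot 6 \left(-207\right) = 108 \left(-207\right) = -22356$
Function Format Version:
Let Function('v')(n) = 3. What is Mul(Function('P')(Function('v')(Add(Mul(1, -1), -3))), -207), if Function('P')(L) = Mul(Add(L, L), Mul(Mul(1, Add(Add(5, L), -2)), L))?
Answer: -22356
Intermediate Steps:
Function('P')(L) = Mul(2, Pow(L, 2), Add(3, L)) (Function('P')(L) = Mul(Mul(2, L), Mul(Mul(1, Add(3, L)), L)) = Mul(Mul(2, L), Mul(Add(3, L), L)) = Mul(Mul(2, L), Mul(L, Add(3, L))) = Mul(2, Pow(L, 2), Add(3, L)))
Mul(Function('P')(Function('v')(Add(Mul(1, -1), -3))), -207) = Mul(Mul(2, Pow(3, 2), Add(3, 3)), -207) = Mul(Mul(2, 9, 6), -207) = Mul(108, -207) = -22356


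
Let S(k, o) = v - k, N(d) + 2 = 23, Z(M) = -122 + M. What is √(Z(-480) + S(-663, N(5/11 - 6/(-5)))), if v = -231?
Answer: I*√170 ≈ 13.038*I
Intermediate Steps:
N(d) = 21 (N(d) = -2 + 23 = 21)
S(k, o) = -231 - k
√(Z(-480) + S(-663, N(5/11 - 6/(-5)))) = √((-122 - 480) + (-231 - 1*(-663))) = √(-602 + (-231 + 663)) = √(-602 + 432) = √(-170) = I*√170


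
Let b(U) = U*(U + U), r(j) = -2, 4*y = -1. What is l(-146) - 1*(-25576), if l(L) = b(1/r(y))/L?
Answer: 7468191/292 ≈ 25576.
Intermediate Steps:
y = -¼ (y = (¼)*(-1) = -¼ ≈ -0.25000)
b(U) = 2*U² (b(U) = U*(2*U) = 2*U²)
l(L) = 1/(2*L) (l(L) = (2*(1/(-2))²)/L = (2*(-½)²)/L = (2*(¼))/L = 1/(2*L))
l(-146) - 1*(-25576) = (½)/(-146) - 1*(-25576) = (½)*(-1/146) + 25576 = -1/292 + 25576 = 7468191/292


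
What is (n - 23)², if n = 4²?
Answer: 49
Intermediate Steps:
n = 16
(n - 23)² = (16 - 23)² = (-7)² = 49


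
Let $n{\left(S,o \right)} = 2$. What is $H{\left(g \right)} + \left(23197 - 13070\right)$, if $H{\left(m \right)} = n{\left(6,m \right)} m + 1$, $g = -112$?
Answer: $9904$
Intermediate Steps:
$H{\left(m \right)} = 1 + 2 m$ ($H{\left(m \right)} = 2 m + 1 = 1 + 2 m$)
$H{\left(g \right)} + \left(23197 - 13070\right) = \left(1 + 2 \left(-112\right)\right) + \left(23197 - 13070\right) = \left(1 - 224\right) + 10127 = -223 + 10127 = 9904$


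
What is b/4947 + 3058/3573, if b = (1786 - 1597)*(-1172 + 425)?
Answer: -163106311/5891877 ≈ -27.683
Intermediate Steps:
b = -141183 (b = 189*(-747) = -141183)
b/4947 + 3058/3573 = -141183/4947 + 3058/3573 = -141183*1/4947 + 3058*(1/3573) = -47061/1649 + 3058/3573 = -163106311/5891877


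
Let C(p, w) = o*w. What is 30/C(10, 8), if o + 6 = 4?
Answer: -15/8 ≈ -1.8750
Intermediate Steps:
o = -2 (o = -6 + 4 = -2)
C(p, w) = -2*w
30/C(10, 8) = 30/((-2*8)) = 30/(-16) = 30*(-1/16) = -15/8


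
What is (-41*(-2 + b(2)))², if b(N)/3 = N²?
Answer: 168100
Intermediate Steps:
b(N) = 3*N²
(-41*(-2 + b(2)))² = (-41*(-2 + 3*2²))² = (-41*(-2 + 3*4))² = (-41*(-2 + 12))² = (-41*10)² = (-410)² = 168100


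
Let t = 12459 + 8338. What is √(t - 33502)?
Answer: 11*I*√105 ≈ 112.72*I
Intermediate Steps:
t = 20797
√(t - 33502) = √(20797 - 33502) = √(-12705) = 11*I*√105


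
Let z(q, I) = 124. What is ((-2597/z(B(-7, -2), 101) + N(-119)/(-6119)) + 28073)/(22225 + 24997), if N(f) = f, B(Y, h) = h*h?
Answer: 21284680901/35829975832 ≈ 0.59405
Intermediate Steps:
B(Y, h) = h**2
((-2597/z(B(-7, -2), 101) + N(-119)/(-6119)) + 28073)/(22225 + 24997) = ((-2597/124 - 119/(-6119)) + 28073)/(22225 + 24997) = ((-2597*1/124 - 119*(-1/6119)) + 28073)/47222 = ((-2597/124 + 119/6119) + 28073)*(1/47222) = (-15876287/758756 + 28073)*(1/47222) = (21284680901/758756)*(1/47222) = 21284680901/35829975832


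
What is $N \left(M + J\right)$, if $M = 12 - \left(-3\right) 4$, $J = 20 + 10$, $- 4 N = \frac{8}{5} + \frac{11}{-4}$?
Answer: $\frac{621}{40} \approx 15.525$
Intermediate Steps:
$N = \frac{23}{80}$ ($N = - \frac{\frac{8}{5} + \frac{11}{-4}}{4} = - \frac{8 \cdot \frac{1}{5} + 11 \left(- \frac{1}{4}\right)}{4} = - \frac{\frac{8}{5} - \frac{11}{4}}{4} = \left(- \frac{1}{4}\right) \left(- \frac{23}{20}\right) = \frac{23}{80} \approx 0.2875$)
$J = 30$
$M = 24$ ($M = 12 - -12 = 12 + 12 = 24$)
$N \left(M + J\right) = \frac{23 \left(24 + 30\right)}{80} = \frac{23}{80} \cdot 54 = \frac{621}{40}$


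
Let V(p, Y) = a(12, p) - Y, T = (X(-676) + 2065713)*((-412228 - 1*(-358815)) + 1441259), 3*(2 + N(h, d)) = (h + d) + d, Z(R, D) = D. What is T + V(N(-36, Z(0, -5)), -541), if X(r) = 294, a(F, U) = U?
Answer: 8601898654337/3 ≈ 2.8673e+12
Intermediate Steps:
N(h, d) = -2 + h/3 + 2*d/3 (N(h, d) = -2 + ((h + d) + d)/3 = -2 + ((d + h) + d)/3 = -2 + (h + 2*d)/3 = -2 + (h/3 + 2*d/3) = -2 + h/3 + 2*d/3)
T = 2867299550922 (T = (294 + 2065713)*((-412228 - 1*(-358815)) + 1441259) = 2066007*((-412228 + 358815) + 1441259) = 2066007*(-53413 + 1441259) = 2066007*1387846 = 2867299550922)
V(p, Y) = p - Y
T + V(N(-36, Z(0, -5)), -541) = 2867299550922 + ((-2 + (⅓)*(-36) + (⅔)*(-5)) - 1*(-541)) = 2867299550922 + ((-2 - 12 - 10/3) + 541) = 2867299550922 + (-52/3 + 541) = 2867299550922 + 1571/3 = 8601898654337/3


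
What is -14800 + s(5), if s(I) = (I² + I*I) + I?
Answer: -14745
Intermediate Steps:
s(I) = I + 2*I² (s(I) = (I² + I²) + I = 2*I² + I = I + 2*I²)
-14800 + s(5) = -14800 + 5*(1 + 2*5) = -14800 + 5*(1 + 10) = -14800 + 5*11 = -14800 + 55 = -14745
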